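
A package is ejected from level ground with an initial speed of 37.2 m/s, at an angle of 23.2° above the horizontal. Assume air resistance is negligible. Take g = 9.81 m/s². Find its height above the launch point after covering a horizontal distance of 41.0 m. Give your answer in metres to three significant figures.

10.5 m

Horizontal component vₓ = 37.20 cos 23.2° = 34.19 m/s; vertical v_y0 = 37.20 sin 23.2° = 14.65 m/s.
Time to reach x = 41.0 m: t = x/vₓ = 41.0/34.19 = 1.199 s.
Height: y = v_y0 t − ½ g t² = 14.65 × 1.199 − 4.905 × 1.199² = 17.57 − 7.053 = 10.52 m.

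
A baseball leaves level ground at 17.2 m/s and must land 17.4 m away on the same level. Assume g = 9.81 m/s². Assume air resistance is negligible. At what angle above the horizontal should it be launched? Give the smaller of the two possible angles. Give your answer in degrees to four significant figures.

17.62°

R = v₀² sin 2θ / g gives sin 2θ = gR/v₀² = 9.81·17.4/17.2² = 0.5770.
2θ = 35.24° or 180° − 35.24° = 144.8°, so θ = 17.62° or 72.38°.
The smaller angle is 17.62°.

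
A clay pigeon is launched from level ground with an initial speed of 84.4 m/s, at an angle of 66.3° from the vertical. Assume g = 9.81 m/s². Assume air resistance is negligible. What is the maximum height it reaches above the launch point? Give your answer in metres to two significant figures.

Resolve: vₓ = 84.40 sin 66.3° = 77.28 m/s and v_y0 = 84.40 cos 66.3° = 33.92 m/s.
Maximum height: H = v_y0² / (2g) = 33.92² / (2 × 9.81) = 58.66 m.

59 m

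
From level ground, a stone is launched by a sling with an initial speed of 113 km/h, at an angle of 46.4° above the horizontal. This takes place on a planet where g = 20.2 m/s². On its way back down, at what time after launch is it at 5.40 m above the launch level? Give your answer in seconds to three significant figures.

Convert: 113 km/h = 113/3.6 = 31.39 m/s.
Horizontal component vₓ = 31.39 cos 46.4° = 21.65 m/s; vertical v_y0 = 31.39 sin 46.4° = 22.73 m/s.
Require v_y0 t − ½ g t² = 5.40, i.e. 10.10 t² − 22.73 t + 5.40 = 0.
Quadratic formula: t = (22.73 ± √298.54) / 20.2 = (22.73 ± 17.28) / 20.2 → t = 0.2699 s or 1.981 s.
The descending-branch root is 1.981 s.

1.98 s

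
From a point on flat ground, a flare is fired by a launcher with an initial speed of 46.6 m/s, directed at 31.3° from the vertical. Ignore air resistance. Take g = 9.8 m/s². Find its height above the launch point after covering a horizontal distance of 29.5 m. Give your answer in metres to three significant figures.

41.2 m

Resolve: vₓ = 46.60 sin 31.3° = 24.21 m/s and v_y0 = 46.60 cos 31.3° = 39.82 m/s.
x = vₓ t ⇒ t = 29.5/24.21 = 1.219 s.
Height: y = v_y0 t − ½ g t² = 39.82 × 1.219 − 4.900 × 1.219² = 48.52 − 7.276 = 41.24 m.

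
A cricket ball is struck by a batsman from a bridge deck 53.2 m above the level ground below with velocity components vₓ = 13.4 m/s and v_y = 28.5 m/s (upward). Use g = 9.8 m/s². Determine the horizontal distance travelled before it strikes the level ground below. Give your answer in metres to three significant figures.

Vertical motion (up positive, ground at y = 0): 4.900 t² − (28.50) t − 53.2 = 0, so t = (28.50 + √(28.50² + 2·9.80·53.2)) / 9.80 = (28.50 + 43.07) / 9.80 = 7.303 s.
Horizontal distance: R = vₓ t = 13.40 × 7.303 = 97.86 m.

97.9 m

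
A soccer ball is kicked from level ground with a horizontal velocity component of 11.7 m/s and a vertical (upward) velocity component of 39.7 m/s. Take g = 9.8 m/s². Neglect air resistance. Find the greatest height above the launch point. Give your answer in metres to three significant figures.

Peak height H = v_y0² / (2g) = 1576.1 / 19.60 = 80.41 m.

80.4 m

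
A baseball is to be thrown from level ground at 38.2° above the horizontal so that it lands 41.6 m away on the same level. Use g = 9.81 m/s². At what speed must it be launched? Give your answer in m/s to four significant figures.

Level-ground range: R = v₀² sin(2θ)/g, so v₀ = √(gR / sin 2θ).
v₀ = √(9.81 × 41.6 / sin 76.40°) = √(408.1 / 0.9720) = √419.87 = 20.49 m/s.

20.49 m/s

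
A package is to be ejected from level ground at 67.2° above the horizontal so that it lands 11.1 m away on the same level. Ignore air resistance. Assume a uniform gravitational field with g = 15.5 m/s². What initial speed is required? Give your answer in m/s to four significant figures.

15.52 m/s

From R = (v₀² / g) sin 2θ: v₀ = √(gR / sin 2θ).
v₀ = √(15.5 × 11.1 / sin 134.4°) = √(172.0 / 0.7145) = √240.81 = 15.52 m/s.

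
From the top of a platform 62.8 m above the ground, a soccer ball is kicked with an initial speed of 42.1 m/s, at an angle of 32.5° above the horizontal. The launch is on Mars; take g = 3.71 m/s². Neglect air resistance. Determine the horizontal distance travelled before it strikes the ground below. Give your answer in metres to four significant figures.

vₓ = 42.10 cos 32.5° = 35.51 m/s; v_y0 = 42.10 sin 32.5° = 22.62 m/s.
With up positive and y = 0 at the ground: y(t) = 62.8 + (22.62) t − 1.855 t². Setting y = 0 and taking the positive root: t = [22.62 + √(22.62² + 2·3.71·62.8)] / 3.71 = (22.62 + 31.27) / 3.71 = 14.53 s.
Horizontal distance: R = vₓ t = 35.51 × 14.53 = 515.7 m.

515.7 m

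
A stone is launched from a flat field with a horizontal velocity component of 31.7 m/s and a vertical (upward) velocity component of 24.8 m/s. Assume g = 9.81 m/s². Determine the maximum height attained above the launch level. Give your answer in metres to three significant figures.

31.3 m

Maximum height: H = v_y0² / (2g) = 24.80² / (2 × 9.81) = 31.35 m.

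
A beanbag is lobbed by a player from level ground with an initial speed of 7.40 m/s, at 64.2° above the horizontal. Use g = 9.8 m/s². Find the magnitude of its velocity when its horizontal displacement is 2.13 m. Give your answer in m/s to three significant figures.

vₓ = 7.400 cos 64.2° = 3.221 m/s; v_y0 = 7.400 sin 64.2° = 6.662 m/s.
x = vₓ t ⇒ t = 2.13/3.221 = 0.6613 s.
Vertical velocity there: v_y = v_y0 − g t = 6.662 − 9.80 × 0.6613 = 0.1812 m/s.
Speed: √(vₓ² + v_y²) = √(3.221² + 0.1812²) = 3.226 m/s.

3.23 m/s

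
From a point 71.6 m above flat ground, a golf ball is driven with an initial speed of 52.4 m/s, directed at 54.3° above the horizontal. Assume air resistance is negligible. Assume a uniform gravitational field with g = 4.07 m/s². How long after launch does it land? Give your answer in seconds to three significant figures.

22.5 s

vₓ = 52.40 cos 54.3° = 30.58 m/s; v_y0 = 52.40 sin 54.3° = 42.55 m/s.
The projectile lands when y = 71.6 + (42.55) t − ½·4.07·t² = 0. Positive root: t = (42.55 + √(42.55² + 2·4.07·71.6)) / 4.07 = (42.55 + 48.92) / 4.07 = 22.48 s.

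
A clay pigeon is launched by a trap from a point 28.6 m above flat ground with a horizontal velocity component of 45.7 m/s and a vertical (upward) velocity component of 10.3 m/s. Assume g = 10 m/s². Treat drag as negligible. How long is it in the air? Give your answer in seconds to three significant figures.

The projectile lands when y = 28.6 + (10.30) t − ½·10.0·t² = 0. Positive root: t = (10.30 + √(10.30² + 2·10.0·28.6)) / 10.0 = (10.30 + 26.04) / 10.0 = 3.634 s.

3.63 s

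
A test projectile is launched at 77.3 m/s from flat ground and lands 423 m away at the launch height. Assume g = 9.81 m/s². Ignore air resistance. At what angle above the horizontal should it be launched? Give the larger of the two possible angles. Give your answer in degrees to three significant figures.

68.0°

Level-ground range R = v₀² sin(2θ)/g ⇒ sin(2θ) = gR/v₀² = 9.81 × 423 / 77.3² = 0.6945.
2θ = 43.98° or 180° − 43.98° = 136.0°, so θ = 21.99° or 68.01°.
The larger angle is 68.01°.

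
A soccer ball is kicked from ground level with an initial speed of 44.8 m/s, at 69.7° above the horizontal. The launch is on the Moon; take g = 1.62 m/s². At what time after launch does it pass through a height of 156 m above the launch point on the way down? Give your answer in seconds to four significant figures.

vₓ = 44.80 cos 69.7° = 15.54 m/s; v_y0 = 44.80 sin 69.7° = 42.02 m/s.
Require v_y0 t − ½ g t² = 156, i.e. 0.8100 t² − 42.02 t + 156 = 0.
Quadratic formula: t = (42.02 ± √1260.0) / 1.62 = (42.02 ± 35.50) / 1.62 → t = 4.025 s or 47.85 s.
The descending-branch root is 47.85 s.

47.85 s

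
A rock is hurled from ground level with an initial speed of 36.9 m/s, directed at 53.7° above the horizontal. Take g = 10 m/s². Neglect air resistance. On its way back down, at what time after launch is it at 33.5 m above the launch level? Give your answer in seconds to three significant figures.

4.44 s

Horizontal component vₓ = 36.90 cos 53.7° = 21.85 m/s; vertical v_y0 = 36.90 sin 53.7° = 29.74 m/s.
Set y = v_y0 t − ½ g t² = 33.5: 5.000 t² − 29.74 t + 33.5 = 0.
t = [29.74 ± √(29.74² − 2·10.0·33.5)] / 10.0 = (29.74 ± 14.64) / 10.0, so t = 1.510 s or t = 4.438 s.
The descending-branch root is 4.438 s.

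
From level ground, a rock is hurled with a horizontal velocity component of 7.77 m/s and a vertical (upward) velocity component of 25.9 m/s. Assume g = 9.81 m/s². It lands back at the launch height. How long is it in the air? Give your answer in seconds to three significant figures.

5.28 s

Landing at launch height ⇒ T = 2 v_y0 / g = 2 × 25.90 / 9.81 = 5.280 s.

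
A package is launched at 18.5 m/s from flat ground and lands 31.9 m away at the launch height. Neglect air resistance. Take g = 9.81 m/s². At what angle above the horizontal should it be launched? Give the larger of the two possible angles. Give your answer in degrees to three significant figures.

From R = (v₀²/g) sin 2θ: sin 2θ = 9.81 × 31.9 / 342.25 = 0.9144.
2θ = 66.11° or 180° − 66.11° = 113.9°, so θ = 33.06° or 56.94°.
The larger angle is 56.94°.

56.9°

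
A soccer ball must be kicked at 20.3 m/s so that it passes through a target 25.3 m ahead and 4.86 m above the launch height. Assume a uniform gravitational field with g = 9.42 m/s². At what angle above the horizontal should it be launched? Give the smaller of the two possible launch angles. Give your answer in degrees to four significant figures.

Trajectory: y = x tanθ − g x² (1 + tan²θ)/(2v₀²). With x = 25.3, y = 4.86, v₀ = 20.3, g = 9.42:
7.316 tan²θ − 25.3 tanθ + (12.18) = 0.
tanθ = [25.3 ± √(25.3² − 4 × 7.316 × (12.18))] / (2 × 7.316) = (25.3 ± 16.85) / 14.63, giving tanθ = 0.5778 or 2.880.
θ = 30.02° or 70.85°; the smaller is 30.02°.

30.02°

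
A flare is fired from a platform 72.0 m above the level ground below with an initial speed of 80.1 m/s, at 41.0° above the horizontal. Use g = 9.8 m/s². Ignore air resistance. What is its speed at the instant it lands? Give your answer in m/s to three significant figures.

vₓ = 80.10 cos 41.0° = 60.45 m/s; v_y0 = 80.10 sin 41.0° = 52.55 m/s.
The projectile lands when y = 72.0 + (52.55) t − ½·9.80·t² = 0. Positive root: t = (52.55 + √(52.55² + 2·9.80·72.0)) / 9.80 = (52.55 + 64.60) / 9.80 = 11.95 s.
Vertical velocity at impact: v_y = v_y0 − g t = 52.55 − 9.80 × 11.95 = −64.60 m/s.
Speed: |v| = √(vₓ² + v_y²) = √(60.45² + 64.60²) = 88.47 m/s.

88.5 m/s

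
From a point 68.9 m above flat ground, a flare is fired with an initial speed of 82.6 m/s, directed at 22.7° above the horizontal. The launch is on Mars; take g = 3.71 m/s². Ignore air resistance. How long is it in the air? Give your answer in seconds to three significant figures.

vₓ = 82.60 cos 22.7° = 76.20 m/s; v_y0 = 82.60 sin 22.7° = 31.88 m/s.
Vertical motion (up positive, ground at y = 0): 1.855 t² − (31.88) t − 68.9 = 0, so t = (31.88 + √(31.88² + 2·3.71·68.9)) / 3.71 = (31.88 + 39.08) / 3.71 = 19.13 s.

19.1 s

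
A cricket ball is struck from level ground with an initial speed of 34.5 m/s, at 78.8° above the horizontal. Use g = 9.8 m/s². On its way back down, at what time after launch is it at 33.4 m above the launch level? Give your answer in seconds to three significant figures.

vₓ = 34.50 cos 78.8° = 6.701 m/s; v_y0 = 34.50 sin 78.8° = 33.84 m/s.
Height y(t) = 33.84 t − 4.900 t² = 33.4 gives 4.900 t² − 33.84 t + 33.4 = 0.
t = [33.84 ± √(33.84² − 2·9.80·33.4)] / 9.80 = (33.84 ± 22.15) / 9.80, so t = 1.193 s or t = 5.714 s.
The descending-branch root is 5.714 s.

5.71 s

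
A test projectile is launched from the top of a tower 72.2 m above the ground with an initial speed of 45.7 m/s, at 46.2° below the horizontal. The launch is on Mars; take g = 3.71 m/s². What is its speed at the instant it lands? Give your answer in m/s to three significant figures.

51.2 m/s

vₓ = 45.70 cos 46.2° = 31.63 m/s; v_y0 = −32.98 m/s (downward).
Vertical motion (up positive, ground at y = 0): 1.855 t² − (−32.98) t − 72.2 = 0, so t = (−32.98 + √(32.98² + 2·3.71·72.2)) / 3.71 = (−32.98 + 40.30) / 3.71 = 1.971 s.
Vertical velocity at impact: v_y = v_y0 − g t = −32.98 − 3.71 × 1.971 = −40.30 m/s.
Speed: |v| = √(vₓ² + v_y²) = √(31.63² + 40.30²) = 51.23 m/s.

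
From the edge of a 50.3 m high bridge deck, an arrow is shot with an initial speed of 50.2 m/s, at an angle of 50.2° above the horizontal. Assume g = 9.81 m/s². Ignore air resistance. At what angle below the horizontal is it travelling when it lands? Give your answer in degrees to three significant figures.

57.1°

vₓ = 50.20 cos 50.2° = 32.13 m/s; v_y0 = 50.20 sin 50.2° = 38.57 m/s.
The projectile lands when y = 50.3 + (38.57) t − ½·9.81·t² = 0. Positive root: t = (38.57 + √(38.57² + 2·9.81·50.3)) / 9.81 = (38.57 + 49.74) / 9.81 = 9.002 s.
At impact: v_y = v_y0 − g t = −49.74 m/s; vₓ = 32.13 m/s.
Angle below horizontal: arctan(|v_y|/vₓ) = arctan(49.74/32.13) = 57.14°.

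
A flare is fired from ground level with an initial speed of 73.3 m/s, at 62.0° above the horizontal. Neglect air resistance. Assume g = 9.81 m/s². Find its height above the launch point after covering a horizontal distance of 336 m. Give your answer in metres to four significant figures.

vₓ = 73.30 cos 62.0° = 34.41 m/s; v_y0 = 73.30 sin 62.0° = 64.72 m/s.
Time to reach x = 336 m: t = x/vₓ = 336/34.41 = 9.764 s.
Height: y = v_y0 t − ½ g t² = 64.72 × 9.764 − 4.905 × 9.764² = 631.9 − 467.6 = 164.3 m.

164.3 m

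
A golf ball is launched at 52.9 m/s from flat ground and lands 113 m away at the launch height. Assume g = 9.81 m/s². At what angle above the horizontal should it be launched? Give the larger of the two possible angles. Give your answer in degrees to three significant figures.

78.3°

From R = (v₀²/g) sin 2θ: sin 2θ = 9.81 × 113 / 2798.4 = 0.3961.
2θ = 23.34° or 180° − 23.34° = 156.7°, so θ = 11.67° or 78.33°.
The larger angle is 78.33°.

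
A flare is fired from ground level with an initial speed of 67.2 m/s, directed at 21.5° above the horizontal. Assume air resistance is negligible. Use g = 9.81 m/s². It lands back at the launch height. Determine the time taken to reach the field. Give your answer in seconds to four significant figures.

Resolve: vₓ = 67.20 cos 21.5° = 62.52 m/s and v_y0 = 67.20 sin 21.5° = 24.63 m/s.
Time of flight on level ground: T = 2 v_y0 / g = 2 × 24.63 / 9.81 = 5.021 s.

5.021 s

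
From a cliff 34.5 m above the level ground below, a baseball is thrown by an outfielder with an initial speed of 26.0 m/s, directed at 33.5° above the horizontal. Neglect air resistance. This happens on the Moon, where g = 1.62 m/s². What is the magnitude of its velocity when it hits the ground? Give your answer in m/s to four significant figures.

28.07 m/s

Horizontal component vₓ = 26.00 cos 33.5° = 21.68 m/s; vertical v_y0 = 26.00 sin 33.5° = 14.35 m/s.
Vertical motion (up positive, ground at y = 0): 0.8100 t² − (14.35) t − 34.5 = 0, so t = (14.35 + √(14.35² + 2·1.62·34.5)) / 1.62 = (14.35 + 17.82) / 1.62 = 19.86 s.
Vertical velocity at impact: v_y = v_y0 − g t = 14.35 − 1.62 × 19.86 = −17.82 m/s.
Speed: |v| = √(vₓ² + v_y²) = √(21.68² + 17.82²) = 28.07 m/s.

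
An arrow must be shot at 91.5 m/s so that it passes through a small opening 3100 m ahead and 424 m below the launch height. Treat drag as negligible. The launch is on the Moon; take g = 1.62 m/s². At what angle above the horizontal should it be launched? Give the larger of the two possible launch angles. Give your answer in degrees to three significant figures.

Trajectory: y = x tanθ − g x² (1 + tan²θ)/(2v₀²). With x = 3100, y = −424, v₀ = 91.5, g = 1.62:
929.8 tan²θ − 3100 tanθ + (505.8) = 0.
tanθ = [3100 ± √(3100² − 4 × 929.8 × (505.8))] / (2 × 929.8) = (3100 ± 2780) / 1860, giving tanθ = 0.1720 or 3.162.
θ = 9.760° or 72.45°; the larger is 72.45°.

72.5°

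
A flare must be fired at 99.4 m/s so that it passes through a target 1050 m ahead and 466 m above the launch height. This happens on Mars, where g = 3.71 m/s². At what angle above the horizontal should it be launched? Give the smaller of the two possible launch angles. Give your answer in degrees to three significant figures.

Trajectory: y = x tanθ − g x² (1 + tan²θ)/(2v₀²). With x = 1050, y = 466, v₀ = 99.4, g = 3.71:
207.0 tan²θ − 1050 tanθ + (673.0) = 0.
tanθ = [1050 ± √(1050² − 4 × 207.0 × (673.0))] / (2 × 207.0) = (1050 ± 738.4) / 414.0, giving tanθ = 0.7526 or 4.320.
θ = 36.97° or 76.97°; the smaller is 36.97°.

37.0°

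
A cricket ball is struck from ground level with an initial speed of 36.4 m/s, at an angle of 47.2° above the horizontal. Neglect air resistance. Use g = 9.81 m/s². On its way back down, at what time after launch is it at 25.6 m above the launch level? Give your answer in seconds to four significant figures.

Resolve: vₓ = 36.40 cos 47.2° = 24.73 m/s and v_y0 = 36.40 sin 47.2° = 26.71 m/s.
Height y(t) = 26.71 t − 4.905 t² = 25.6 gives 4.905 t² − 26.71 t + 25.6 = 0.
t = [26.71 ± √(26.71² − 2·9.81·25.6)] / 9.81 = (26.71 ± 14.53) / 9.81, so t = 1.242 s or t = 4.203 s.
The descending-branch root is 4.203 s.

4.203 s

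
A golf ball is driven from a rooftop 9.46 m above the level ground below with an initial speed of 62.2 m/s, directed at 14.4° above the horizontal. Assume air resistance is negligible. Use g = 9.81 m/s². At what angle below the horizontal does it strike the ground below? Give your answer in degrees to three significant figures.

vₓ = 62.20 cos 14.4° = 60.25 m/s; v_y0 = 62.20 sin 14.4° = 15.47 m/s.
The projectile lands when y = 9.46 + (15.47) t − ½·9.81·t² = 0. Positive root: t = (15.47 + √(15.47² + 2·9.81·9.46)) / 9.81 = (15.47 + 20.61) / 9.81 = 3.678 s.
At impact: v_y = v_y0 − g t = −20.61 m/s; vₓ = 60.25 m/s.
Angle below horizontal: arctan(|v_y|/vₓ) = arctan(20.61/60.25) = 18.89°.

18.9°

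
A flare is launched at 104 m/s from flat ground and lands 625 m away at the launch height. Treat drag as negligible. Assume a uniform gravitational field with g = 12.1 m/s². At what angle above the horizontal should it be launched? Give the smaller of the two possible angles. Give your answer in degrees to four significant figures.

22.18°

Level-ground range R = v₀² sin(2θ)/g ⇒ sin(2θ) = gR/v₀² = 12.1 × 625 / 104² = 0.6992.
2θ = 44.36° or 180° − 44.36° = 135.6°, so θ = 22.18° or 67.82°.
The smaller angle is 22.18°.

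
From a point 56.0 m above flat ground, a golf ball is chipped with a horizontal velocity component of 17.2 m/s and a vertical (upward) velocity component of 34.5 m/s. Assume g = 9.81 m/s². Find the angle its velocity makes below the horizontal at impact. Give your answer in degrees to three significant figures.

70.2°

With up positive and y = 0 at the ground: y(t) = 56.0 + (34.50) t − 4.905 t². Setting y = 0 and taking the positive root: t = [34.50 + √(34.50² + 2·9.81·56.0)] / 9.81 = (34.50 + 47.84) / 9.81 = 8.394 s.
At impact: v_y = v_y0 − g t = −47.84 m/s; vₓ = 17.20 m/s.
Angle below horizontal: arctan(|v_y|/vₓ) = arctan(47.84/17.20) = 70.23°.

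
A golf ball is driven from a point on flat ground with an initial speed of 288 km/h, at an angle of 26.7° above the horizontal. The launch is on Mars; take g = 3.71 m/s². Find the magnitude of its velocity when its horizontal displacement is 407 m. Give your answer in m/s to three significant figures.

73.0 m/s

Convert: 288 km/h = 288/3.6 = 80.00 m/s.
Resolve: vₓ = 80.00 cos 26.7° = 71.47 m/s and v_y0 = 80.00 sin 26.7° = 35.95 m/s.
At x = 407 m, t = x/vₓ = 407/71.47 = 5.695 s.
Vertical velocity there: v_y = v_y0 − g t = 35.95 − 3.71 × 5.695 = 14.82 m/s.
Speed: √(vₓ² + v_y²) = √(71.47² + 14.82²) = 72.99 m/s.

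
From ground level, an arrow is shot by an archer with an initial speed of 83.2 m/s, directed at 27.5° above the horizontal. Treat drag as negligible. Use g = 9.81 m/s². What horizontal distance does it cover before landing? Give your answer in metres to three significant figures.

Components: vₓ = 83.20 cos 27.5° = 73.80 m/s, v_y0 = 83.20 sin 27.5° = 38.42 m/s.
Time aloft: T = 2 v_y0 / g = 2 × 38.42 / 9.81 = 7.832 s.
Horizontal distance R = vₓ T = 73.80 × 7.832 = 578.0 m.

578 m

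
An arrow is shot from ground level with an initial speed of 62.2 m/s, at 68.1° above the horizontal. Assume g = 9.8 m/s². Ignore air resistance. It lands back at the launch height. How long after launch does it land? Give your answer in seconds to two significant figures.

Components: vₓ = 62.20 cos 68.1° = 23.20 m/s, v_y0 = 62.20 sin 68.1° = 57.71 m/s.
Time of flight on level ground: T = 2 v_y0 / g = 2 × 57.71 / 9.80 = 11.78 s.

12 s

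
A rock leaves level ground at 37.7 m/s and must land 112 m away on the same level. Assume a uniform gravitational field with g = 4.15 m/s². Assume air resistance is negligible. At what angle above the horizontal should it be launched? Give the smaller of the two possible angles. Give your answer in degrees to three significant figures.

9.54°

Level-ground range R = v₀² sin(2θ)/g ⇒ sin(2θ) = gR/v₀² = 4.15 × 112 / 37.7² = 0.3270.
2θ = 19.09° or 180° − 19.09° = 160.9°, so θ = 9.544° or 80.46°.
The smaller angle is 9.544°.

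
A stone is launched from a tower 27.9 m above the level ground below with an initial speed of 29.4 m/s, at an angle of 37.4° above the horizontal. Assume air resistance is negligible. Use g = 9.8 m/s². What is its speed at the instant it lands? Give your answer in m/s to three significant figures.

37.6 m/s

Resolve: vₓ = 29.40 cos 37.4° = 23.36 m/s and v_y0 = 29.40 sin 37.4° = 17.86 m/s.
With up positive and y = 0 at the ground: y(t) = 27.9 + (17.86) t − 4.900 t². Setting y = 0 and taking the positive root: t = [17.86 + √(17.86² + 2·9.80·27.9)] / 9.80 = (17.86 + 29.42) / 9.80 = 4.824 s.
Vertical velocity at impact: v_y = v_y0 − g t = 17.86 − 9.80 × 4.824 = −29.42 m/s.
Speed: |v| = √(vₓ² + v_y²) = √(23.36² + 29.42²) = 37.57 m/s.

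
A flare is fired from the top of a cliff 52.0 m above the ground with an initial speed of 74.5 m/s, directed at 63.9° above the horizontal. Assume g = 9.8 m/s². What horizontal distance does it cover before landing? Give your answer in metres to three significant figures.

Horizontal component vₓ = 74.50 cos 63.9° = 32.78 m/s; vertical v_y0 = 74.50 sin 63.9° = 66.90 m/s.
With up positive and y = 0 at the ground: y(t) = 52.0 + (66.90) t − 4.900 t². Setting y = 0 and taking the positive root: t = [66.90 + √(66.90² + 2·9.80·52.0)] / 9.80 = (66.90 + 74.13) / 9.80 = 14.39 s.
Horizontal distance: R = vₓ t = 32.78 × 14.39 = 471.7 m.

472 m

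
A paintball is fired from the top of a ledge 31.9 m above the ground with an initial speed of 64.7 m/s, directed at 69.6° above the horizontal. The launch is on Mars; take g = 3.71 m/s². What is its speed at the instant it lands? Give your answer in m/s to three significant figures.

66.5 m/s

Horizontal component vₓ = 64.70 cos 69.6° = 22.55 m/s; vertical v_y0 = 64.70 sin 69.6° = 60.64 m/s.
With up positive and y = 0 at the ground: y(t) = 31.9 + (60.64) t − 1.855 t². Setting y = 0 and taking the positive root: t = [60.64 + √(60.64² + 2·3.71·31.9)] / 3.71 = (60.64 + 62.56) / 3.71 = 33.21 s.
Vertical velocity at impact: v_y = v_y0 − g t = 60.64 − 3.71 × 33.21 = −62.56 m/s.
Speed: |v| = √(vₓ² + v_y²) = √(22.55² + 62.56²) = 66.50 m/s.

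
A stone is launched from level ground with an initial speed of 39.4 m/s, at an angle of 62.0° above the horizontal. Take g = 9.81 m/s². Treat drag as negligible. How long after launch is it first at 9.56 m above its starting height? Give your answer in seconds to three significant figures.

vₓ = 39.40 cos 62.0° = 18.50 m/s; v_y0 = 39.40 sin 62.0° = 34.79 m/s.
Require v_y0 t − ½ g t² = 9.56, i.e. 4.905 t² − 34.79 t + 9.56 = 0.
t = [34.79 ± √(34.79² − 2·9.81·9.56)] / 9.81 = (34.79 ± 31.98) / 9.81, so t = 0.2864 s or t = 6.806 s.
The first (ascending) time is 0.2864 s.

0.286 s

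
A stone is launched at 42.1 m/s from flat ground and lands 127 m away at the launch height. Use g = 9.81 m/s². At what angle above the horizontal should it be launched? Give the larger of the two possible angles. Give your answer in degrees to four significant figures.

Level-ground range R = v₀² sin(2θ)/g ⇒ sin(2θ) = gR/v₀² = 9.81 × 127 / 42.1² = 0.7029.
2θ = 44.66° or 180° − 44.66° = 135.3°, so θ = 22.33° or 67.67°.
The larger angle is 67.67°.

67.67°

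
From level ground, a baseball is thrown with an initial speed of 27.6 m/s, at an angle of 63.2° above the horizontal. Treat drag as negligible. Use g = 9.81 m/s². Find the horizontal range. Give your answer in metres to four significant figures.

62.50 m

Resolve: vₓ = 27.60 cos 63.2° = 12.44 m/s and v_y0 = 27.60 sin 63.2° = 24.64 m/s.
Flight time T = 2 v_y0 / g = 5.023 s.
Range: R = vₓ T = 12.44 × 5.023 = 62.50 m.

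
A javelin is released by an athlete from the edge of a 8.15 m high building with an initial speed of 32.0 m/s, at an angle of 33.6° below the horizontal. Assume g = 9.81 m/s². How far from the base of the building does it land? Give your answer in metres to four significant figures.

Resolve: vₓ = 32.00 cos 33.6° = 26.65 m/s and v_y0 = −17.71 m/s (downward).
Vertical motion (up positive, ground at y = 0): 4.905 t² − (−17.71) t − 8.15 = 0, so t = (−17.71 + √(17.71² + 2·9.81·8.15)) / 9.81 = (−17.71 + 21.76) / 9.81 = 0.4130 s.
Horizontal distance: R = vₓ t = 26.65 × 0.4130 = 11.01 m.

11.01 m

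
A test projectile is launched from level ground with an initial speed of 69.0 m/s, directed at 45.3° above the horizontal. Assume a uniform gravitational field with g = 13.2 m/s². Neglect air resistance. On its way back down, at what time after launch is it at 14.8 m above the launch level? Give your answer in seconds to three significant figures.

7.12 s

Horizontal component vₓ = 69.00 cos 45.3° = 48.53 m/s; vertical v_y0 = 69.00 sin 45.3° = 49.05 m/s.
Height y(t) = 49.05 t − 6.600 t² = 14.8 gives 6.600 t² − 49.05 t + 14.8 = 0.
Quadratic formula: t = (49.05 ± √2014.7) / 13.2 = (49.05 ± 44.89) / 13.2 → t = 0.3151 s or 7.116 s.
The descending-branch root is 7.116 s.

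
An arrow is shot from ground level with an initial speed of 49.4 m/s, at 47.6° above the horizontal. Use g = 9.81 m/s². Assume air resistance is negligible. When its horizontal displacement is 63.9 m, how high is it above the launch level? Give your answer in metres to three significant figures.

51.9 m

Resolve: vₓ = 49.40 cos 47.6° = 33.31 m/s and v_y0 = 49.40 sin 47.6° = 36.48 m/s.
x = vₓ t ⇒ t = 63.9/33.31 = 1.918 s.
Height: y = v_y0 t − ½ g t² = 36.48 × 1.918 − 4.905 × 1.918² = 69.98 − 18.05 = 51.93 m.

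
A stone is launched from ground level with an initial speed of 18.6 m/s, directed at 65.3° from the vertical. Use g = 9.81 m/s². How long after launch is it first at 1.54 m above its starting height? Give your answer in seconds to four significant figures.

0.2322 s

Components: vₓ = 18.60 sin 65.3° = 16.90 m/s, v_y0 = 18.60 cos 65.3° = 7.772 m/s.
Set y = v_y0 t − ½ g t² = 1.54: 4.905 t² − 7.772 t + 1.54 = 0.
t = [7.772 ± √(7.772² − 2·9.81·1.54)] / 9.81 = (7.772 ± 5.495) / 9.81, so t = 0.2322 s or t = 1.352 s.
The first (ascending) time is 0.2322 s.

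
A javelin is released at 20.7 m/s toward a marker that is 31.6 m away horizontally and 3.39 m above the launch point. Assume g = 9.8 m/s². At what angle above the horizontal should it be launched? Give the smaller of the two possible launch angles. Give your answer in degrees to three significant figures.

Trajectory: y = x tanθ − g x² (1 + tan²θ)/(2v₀²). With x = 31.6, y = 3.39, v₀ = 20.7, g = 9.80:
11.42 tan²θ − 31.6 tanθ + (14.81) = 0.
tanθ = [31.6 ± √(31.6² − 4 × 11.42 × (14.81))] / (2 × 11.42) = (31.6 ± 17.95) / 22.84, giving tanθ = 0.5978 or 2.170.
θ = 30.87° or 65.25°; the smaller is 30.87°.

30.9°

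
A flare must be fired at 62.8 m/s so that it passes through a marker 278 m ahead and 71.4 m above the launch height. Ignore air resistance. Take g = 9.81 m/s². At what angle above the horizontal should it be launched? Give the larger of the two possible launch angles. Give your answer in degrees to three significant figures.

Trajectory: y = x tanθ − g x² (1 + tan²θ)/(2v₀²). With x = 278, y = 71.4, v₀ = 62.8, g = 9.81:
96.12 tan²θ − 278 tanθ + (167.5) = 0.
tanθ = [278 ± √(278² − 4 × 96.12 × (167.5))] / (2 × 96.12) = (278 ± 113.5) / 192.2, giving tanθ = 0.8558 or 2.036.
θ = 40.56° or 63.85°; the larger is 63.85°.

63.8°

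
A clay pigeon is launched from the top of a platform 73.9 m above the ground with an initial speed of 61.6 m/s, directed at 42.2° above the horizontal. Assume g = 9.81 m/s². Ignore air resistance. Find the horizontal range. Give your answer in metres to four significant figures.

vₓ = 61.60 cos 42.2° = 45.63 m/s; v_y0 = 61.60 sin 42.2° = 41.38 m/s.
Vertical motion (up positive, ground at y = 0): 4.905 t² − (41.38) t − 73.9 = 0, so t = (41.38 + √(41.38² + 2·9.81·73.9)) / 9.81 = (41.38 + 56.23) / 9.81 = 9.950 s.
Horizontal distance: R = vₓ t = 45.63 × 9.950 = 454.1 m.

454.1 m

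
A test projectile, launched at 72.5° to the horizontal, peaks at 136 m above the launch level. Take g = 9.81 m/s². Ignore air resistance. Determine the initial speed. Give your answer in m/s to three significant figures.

54.2 m/s

At the peak v_y = 0, so v_y0 = √(2gH) = √(2 × 9.81 × 136) = 51.66 m/s.
v_y0 = v₀ sin θ ⇒ v₀ = 51.66 / sin 72.5° = 54.16 m/s.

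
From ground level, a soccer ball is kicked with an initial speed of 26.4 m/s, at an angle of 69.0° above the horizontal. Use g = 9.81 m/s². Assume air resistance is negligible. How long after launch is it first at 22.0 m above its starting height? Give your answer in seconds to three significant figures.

1.16 s

Resolve: vₓ = 26.40 cos 69.0° = 9.461 m/s and v_y0 = 26.40 sin 69.0° = 24.65 m/s.
Set y = v_y0 t − ½ g t² = 22.0: 4.905 t² − 24.65 t + 22.0 = 0.
Quadratic formula: t = (24.65 ± √175.81) / 9.81 = (24.65 ± 13.26) / 9.81 → t = 1.161 s or 3.864 s.
The first (ascending) time is 1.161 s.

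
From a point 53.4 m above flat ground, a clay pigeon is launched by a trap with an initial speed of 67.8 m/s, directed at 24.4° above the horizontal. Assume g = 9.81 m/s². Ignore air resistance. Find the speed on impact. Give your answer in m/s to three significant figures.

vₓ = 67.80 cos 24.4° = 61.74 m/s; v_y0 = 67.80 sin 24.4° = 28.01 m/s.
Vertical motion (up positive, ground at y = 0): 4.905 t² − (28.01) t − 53.4 = 0, so t = (28.01 + √(28.01² + 2·9.81·53.4)) / 9.81 = (28.01 + 42.80) / 9.81 = 7.218 s.
Vertical velocity at impact: v_y = v_y0 − g t = 28.01 − 9.81 × 7.218 = −42.80 m/s.
Speed: |v| = √(vₓ² + v_y²) = √(61.74² + 42.80²) = 75.13 m/s.

75.1 m/s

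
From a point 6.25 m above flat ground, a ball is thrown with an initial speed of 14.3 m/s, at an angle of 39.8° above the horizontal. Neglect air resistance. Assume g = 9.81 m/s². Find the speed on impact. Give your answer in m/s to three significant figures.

vₓ = 14.30 cos 39.8° = 10.99 m/s; v_y0 = 14.30 sin 39.8° = 9.154 m/s.
Vertical motion (up positive, ground at y = 0): 4.905 t² − (9.154) t − 6.25 = 0, so t = (9.154 + √(9.154² + 2·9.81·6.25)) / 9.81 = (9.154 + 14.37) / 9.81 = 2.398 s.
Vertical velocity at impact: v_y = v_y0 − g t = 9.154 − 9.81 × 2.398 = −14.37 m/s.
Speed: |v| = √(vₓ² + v_y²) = √(10.99² + 14.37²) = 18.09 m/s.

18.1 m/s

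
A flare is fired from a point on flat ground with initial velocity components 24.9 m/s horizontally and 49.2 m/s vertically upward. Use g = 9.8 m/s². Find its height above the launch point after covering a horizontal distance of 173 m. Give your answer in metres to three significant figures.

x = vₓ t ⇒ t = 173/24.90 = 6.948 s.
Height: y = v_y0 t − ½ g t² = 49.20 × 6.948 − 4.900 × 6.948² = 341.8 − 236.5 = 105.3 m.

105 m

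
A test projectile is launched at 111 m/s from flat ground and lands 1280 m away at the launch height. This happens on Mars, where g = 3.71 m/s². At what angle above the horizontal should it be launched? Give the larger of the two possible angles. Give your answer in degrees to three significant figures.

78.7°

From R = (v₀²/g) sin 2θ: sin 2θ = 3.71 × 1280 / 12321 = 0.3854.
2θ = 22.67° or 180° − 22.67° = 157.3°, so θ = 11.34° or 78.66°.
The larger angle is 78.66°.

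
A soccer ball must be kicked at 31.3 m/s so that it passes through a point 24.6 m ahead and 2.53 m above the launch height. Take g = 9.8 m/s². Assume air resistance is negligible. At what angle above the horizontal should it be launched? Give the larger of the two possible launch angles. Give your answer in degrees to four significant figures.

Trajectory: y = x tanθ − g x² (1 + tan²θ)/(2v₀²). With x = 24.6, y = 2.53, v₀ = 31.3, g = 9.80:
3.027 tan²θ − 24.6 tanθ + (5.557) = 0.
tanθ = [24.6 ± √(24.6² − 4 × 3.027 × (5.557))] / (2 × 3.027) = (24.6 ± 23.19) / 6.054, giving tanθ = 0.2325 or 7.895.
θ = 13.09° or 82.78°; the larger is 82.78°.

82.78°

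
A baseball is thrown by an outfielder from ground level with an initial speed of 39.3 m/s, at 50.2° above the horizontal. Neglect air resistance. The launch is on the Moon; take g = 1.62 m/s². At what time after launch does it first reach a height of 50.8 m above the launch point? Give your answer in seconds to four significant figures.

vₓ = 39.30 cos 50.2° = 25.16 m/s; v_y0 = 39.30 sin 50.2° = 30.19 m/s.
Require v_y0 t − ½ g t² = 50.8, i.e. 0.8100 t² − 30.19 t + 50.8 = 0.
t = [30.19 ± √(30.19² − 2·1.62·50.8)] / 1.62 = (30.19 ± 27.33) / 1.62, so t = 1.766 s or t = 35.51 s.
The first (ascending) time is 1.766 s.

1.766 s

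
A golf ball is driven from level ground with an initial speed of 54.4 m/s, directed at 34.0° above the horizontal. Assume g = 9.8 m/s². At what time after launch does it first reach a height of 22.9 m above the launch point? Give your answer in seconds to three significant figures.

Horizontal component vₓ = 54.40 cos 34.0° = 45.10 m/s; vertical v_y0 = 54.40 sin 34.0° = 30.42 m/s.
Require v_y0 t − ½ g t² = 22.9, i.e. 4.900 t² − 30.42 t + 22.9 = 0.
t = [30.42 ± √(30.42² − 2·9.80·22.9)] / 9.80 = (30.42 ± 21.83) / 9.80, so t = 0.8766 s or t = 5.332 s.
The first (ascending) time is 0.8766 s.

0.877 s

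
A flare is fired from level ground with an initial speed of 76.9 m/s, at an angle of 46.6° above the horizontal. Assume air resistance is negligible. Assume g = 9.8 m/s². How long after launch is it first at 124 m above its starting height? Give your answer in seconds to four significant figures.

3.018 s

Components: vₓ = 76.90 cos 46.6° = 52.84 m/s, v_y0 = 76.90 sin 46.6° = 55.87 m/s.
Height y(t) = 55.87 t − 4.900 t² = 124 gives 4.900 t² − 55.87 t + 124 = 0.
t = [55.87 ± √(55.87² − 2·9.80·124)] / 9.80 = (55.87 ± 26.30) / 9.80, so t = 3.018 s or t = 8.385 s.
The first (ascending) time is 3.018 s.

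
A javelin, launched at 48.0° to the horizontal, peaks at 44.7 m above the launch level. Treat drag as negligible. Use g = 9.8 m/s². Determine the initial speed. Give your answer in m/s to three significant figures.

At the peak v_y = 0, so v_y0 = √(2gH) = √(2 × 9.80 × 44.7) = 29.60 m/s.
v_y0 = v₀ sin θ ⇒ v₀ = 29.60 / sin 48.0° = 39.83 m/s.

39.8 m/s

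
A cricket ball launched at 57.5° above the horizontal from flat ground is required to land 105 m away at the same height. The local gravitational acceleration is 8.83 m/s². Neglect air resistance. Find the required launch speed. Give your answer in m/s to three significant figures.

On level ground R = v₀² sin 2θ / g ⇒ v₀ = √(gR / sin 2θ).
v₀ = √(8.83 × 105 / sin 115.0°) = √(927.2 / 0.9063) = √1023.0 = 31.98 m/s.

32.0 m/s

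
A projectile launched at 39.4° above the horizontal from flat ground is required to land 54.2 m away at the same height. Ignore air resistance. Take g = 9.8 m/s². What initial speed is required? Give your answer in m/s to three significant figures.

23.3 m/s

Level-ground range: R = v₀² sin(2θ)/g, so v₀ = √(gR / sin 2θ).
v₀ = √(9.80 × 54.2 / sin 78.80°) = √(531.2 / 0.9810) = √541.47 = 23.27 m/s.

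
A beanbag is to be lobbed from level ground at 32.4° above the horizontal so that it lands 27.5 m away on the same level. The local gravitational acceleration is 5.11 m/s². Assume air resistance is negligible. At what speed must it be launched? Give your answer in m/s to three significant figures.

On level ground R = v₀² sin 2θ / g ⇒ v₀ = √(gR / sin 2θ).
v₀ = √(5.11 × 27.5 / sin 64.80°) = √(140.5 / 0.9048) = √155.31 = 12.46 m/s.

12.5 m/s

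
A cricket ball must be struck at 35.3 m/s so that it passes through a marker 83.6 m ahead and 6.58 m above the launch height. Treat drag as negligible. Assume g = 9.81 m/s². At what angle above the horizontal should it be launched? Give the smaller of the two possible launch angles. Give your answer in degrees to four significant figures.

Trajectory: y = x tanθ − g x² (1 + tan²θ)/(2v₀²). With x = 83.6, y = 6.58, v₀ = 35.3, g = 9.81:
27.51 tan²θ − 83.6 tanθ + (34.09) = 0.
tanθ = [83.6 ± √(83.6² − 4 × 27.51 × (34.09))] / (2 × 27.51) = (83.6 ± 56.90) / 55.02, giving tanθ = 0.4853 or 2.554.
θ = 25.89° or 68.61°; the smaller is 25.89°.

25.89°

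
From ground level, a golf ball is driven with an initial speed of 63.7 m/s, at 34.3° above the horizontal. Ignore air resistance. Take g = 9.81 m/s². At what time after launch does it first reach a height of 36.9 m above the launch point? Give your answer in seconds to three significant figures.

Horizontal component vₓ = 63.70 cos 34.3° = 52.62 m/s; vertical v_y0 = 63.70 sin 34.3° = 35.90 m/s.
Set y = v_y0 t − ½ g t² = 36.9: 4.905 t² − 35.90 t + 36.9 = 0.
Quadratic formula: t = (35.90 ± √564.59) / 9.81 = (35.90 ± 23.76) / 9.81 → t = 1.237 s or 6.081 s.
The first (ascending) time is 1.237 s.

1.24 s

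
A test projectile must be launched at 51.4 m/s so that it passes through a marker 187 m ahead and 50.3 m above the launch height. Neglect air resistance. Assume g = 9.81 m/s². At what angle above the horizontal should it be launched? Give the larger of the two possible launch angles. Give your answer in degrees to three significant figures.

Trajectory: y = x tanθ − g x² (1 + tan²θ)/(2v₀²). With x = 187, y = 50.3, v₀ = 51.4, g = 9.81:
64.92 tan²θ − 187 tanθ + (115.2) = 0.
tanθ = [187 ± √(187² − 4 × 64.92 × (115.2))] / (2 × 64.92) = (187 ± 71.04) / 129.8, giving tanθ = 0.8931 or 1.987.
θ = 41.77° or 63.29°; the larger is 63.29°.

63.3°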